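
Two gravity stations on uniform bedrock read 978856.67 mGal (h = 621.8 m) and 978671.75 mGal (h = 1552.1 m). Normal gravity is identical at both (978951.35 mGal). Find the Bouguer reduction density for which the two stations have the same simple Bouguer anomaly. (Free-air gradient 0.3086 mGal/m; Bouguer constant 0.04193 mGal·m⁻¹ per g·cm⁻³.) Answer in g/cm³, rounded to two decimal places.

Δg_obs = 978671.75 − 978856.67 = -184.92 mGal over Δh = 1552.1 − 621.8 = 930.3 m
Equal Bouguer anomalies ⇒ Δg_obs + (0.3086 − 0.04193ρ)·Δh = 0
0.3086 − 0.04193ρ = −Δg_obs/Δh = 0.19877
ρ = (0.3086 − 0.19877) / 0.04193 = 2.62 g/cm³

2.62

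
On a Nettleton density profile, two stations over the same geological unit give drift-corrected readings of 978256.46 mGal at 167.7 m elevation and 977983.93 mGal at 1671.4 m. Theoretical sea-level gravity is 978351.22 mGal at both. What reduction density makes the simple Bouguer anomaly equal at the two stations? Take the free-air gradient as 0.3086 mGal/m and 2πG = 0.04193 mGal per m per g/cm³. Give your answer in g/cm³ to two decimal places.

3.04

Δg_obs = 977983.93 − 978256.46 = -272.53 mGal over Δh = 1671.4 − 167.7 = 1503.7 m
Equal Bouguer anomalies ⇒ Δg_obs + (0.3086 − 0.04193ρ)·Δh = 0
0.3086 − 0.04193ρ = −Δg_obs/Δh = 0.18124
ρ = (0.3086 − 0.18124) / 0.04193 = 3.04 g/cm³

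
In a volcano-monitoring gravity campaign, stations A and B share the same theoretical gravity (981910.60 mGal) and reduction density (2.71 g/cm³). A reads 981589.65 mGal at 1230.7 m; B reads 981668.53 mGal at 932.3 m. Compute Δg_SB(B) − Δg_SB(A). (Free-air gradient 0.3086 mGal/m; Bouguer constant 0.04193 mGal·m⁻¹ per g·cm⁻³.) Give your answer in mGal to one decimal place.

Δg_SB(A) = 981589.65 − 981910.60 + 0.3086×1230.7 − 0.04193×2.71×1230.7 = -81.00 mGal
Δg_SB(B) = 981668.53 − 981910.60 + 0.3086×932.3 − 0.04193×2.71×932.3 = -60.30 mGal
Difference = -60.30 − (-81.00) = 20.70 mGal

20.7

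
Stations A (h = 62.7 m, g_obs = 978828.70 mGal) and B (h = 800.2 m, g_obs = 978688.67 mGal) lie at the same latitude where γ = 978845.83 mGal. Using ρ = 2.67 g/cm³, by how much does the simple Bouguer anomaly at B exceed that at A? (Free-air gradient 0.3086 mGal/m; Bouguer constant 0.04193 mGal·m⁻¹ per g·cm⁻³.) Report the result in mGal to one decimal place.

5.0

Δg_SB(A) = 978828.70 − 978845.83 + 0.3086×62.7 − 0.04193×2.67×62.7 = -4.80 mGal
Δg_SB(B) = 978688.67 − 978845.83 + 0.3086×800.2 − 0.04193×2.67×800.2 = 0.20 mGal
Difference = 0.20 − (-4.80) = 5.00 mGal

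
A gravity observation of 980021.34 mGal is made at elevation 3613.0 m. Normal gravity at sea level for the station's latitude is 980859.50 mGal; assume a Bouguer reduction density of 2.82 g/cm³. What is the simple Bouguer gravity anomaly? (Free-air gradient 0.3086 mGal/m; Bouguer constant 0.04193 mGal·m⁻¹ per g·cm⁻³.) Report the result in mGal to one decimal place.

Free-air correction = 0.3086 × 3613.0 = 1114.97 mGal
Free-air anomaly = 980021.34 − 980859.50 + (1114.97) = 276.81 mGal
Bouguer slab correction = 0.04193 × 2.82 × 3613.0 = 427.21 mGal
Simple Bouguer anomaly = 276.81 − (427.21) = -150.40 mGal

-150.4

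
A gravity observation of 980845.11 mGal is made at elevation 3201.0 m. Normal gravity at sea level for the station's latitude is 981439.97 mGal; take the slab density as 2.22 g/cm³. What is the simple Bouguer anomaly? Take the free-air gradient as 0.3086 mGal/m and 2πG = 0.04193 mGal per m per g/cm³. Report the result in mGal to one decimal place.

Free-air correction = 0.3086 × 3201.0 = 987.83 mGal
Free-air anomaly = 980845.11 − 981439.97 + (987.83) = 392.97 mGal
Bouguer slab correction = 0.04193 × 2.22 × 3201.0 = 297.96 mGal
Simple Bouguer anomaly = 392.97 − (297.96) = 95.01 mGal

95.0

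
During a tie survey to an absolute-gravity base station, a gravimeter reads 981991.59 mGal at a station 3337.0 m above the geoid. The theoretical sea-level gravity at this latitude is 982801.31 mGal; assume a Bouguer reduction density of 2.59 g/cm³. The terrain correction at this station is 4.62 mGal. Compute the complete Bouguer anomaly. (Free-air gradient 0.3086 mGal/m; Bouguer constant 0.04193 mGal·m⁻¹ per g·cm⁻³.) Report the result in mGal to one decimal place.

Free-air correction = 0.3086 × 3337.0 = 1029.80 mGal
Free-air anomaly = 981991.59 − 982801.31 + (1029.80) = 220.08 mGal
Bouguer slab correction = 0.04193 × 2.59 × 3337.0 = 362.39 mGal
Simple Bouguer anomaly = 220.08 − (362.39) = -142.31 mGal
Complete Bouguer anomaly = -142.31 + 4.62 = -137.69 mGal

-137.7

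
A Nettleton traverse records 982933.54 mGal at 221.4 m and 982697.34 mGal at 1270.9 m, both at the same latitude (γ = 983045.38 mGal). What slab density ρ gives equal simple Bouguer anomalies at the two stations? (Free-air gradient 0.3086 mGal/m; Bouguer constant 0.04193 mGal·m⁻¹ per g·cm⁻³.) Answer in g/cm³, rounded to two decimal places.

Δg_obs = 982697.34 − 982933.54 = -236.20 mGal over Δh = 1270.9 − 221.4 = 1049.5 m
Equal Bouguer anomalies ⇒ Δg_obs + (0.3086 − 0.04193ρ)·Δh = 0
0.3086 − 0.04193ρ = −Δg_obs/Δh = 0.22506
ρ = (0.3086 − 0.22506) / 0.04193 = 1.99 g/cm³

1.99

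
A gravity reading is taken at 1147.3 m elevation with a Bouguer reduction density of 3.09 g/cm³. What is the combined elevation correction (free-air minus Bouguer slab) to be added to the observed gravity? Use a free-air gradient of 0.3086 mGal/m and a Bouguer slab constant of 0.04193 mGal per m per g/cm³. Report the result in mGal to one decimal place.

205.4

Combined gradient = 0.3086 − 0.04193 × 3.09 = 0.1790363 mGal/m
Combined elevation correction = 0.1790363 × 1147.3 = 205.4 mGal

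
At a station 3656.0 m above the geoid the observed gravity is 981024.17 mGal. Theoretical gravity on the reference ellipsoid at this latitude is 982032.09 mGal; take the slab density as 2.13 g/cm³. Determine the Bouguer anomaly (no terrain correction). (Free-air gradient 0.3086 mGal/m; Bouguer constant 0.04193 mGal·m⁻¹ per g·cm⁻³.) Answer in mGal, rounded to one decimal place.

-206.2

Free-air correction = 0.3086 × 3656.0 = 1128.24 mGal
Free-air anomaly = 981024.17 − 982032.09 + (1128.24) = 120.32 mGal
Bouguer slab correction = 0.04193 × 2.13 × 3656.0 = 326.52 mGal
Simple Bouguer anomaly = 120.32 − (326.52) = -206.20 mGal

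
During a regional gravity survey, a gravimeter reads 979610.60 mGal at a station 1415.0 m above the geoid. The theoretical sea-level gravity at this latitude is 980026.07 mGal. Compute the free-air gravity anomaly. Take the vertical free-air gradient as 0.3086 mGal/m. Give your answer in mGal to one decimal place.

Free-air correction = 0.3086 × 1415.0 = 436.67 mGal
Free-air anomaly = 979610.60 − 980026.07 + (436.67) = 21.20 mGal

21.2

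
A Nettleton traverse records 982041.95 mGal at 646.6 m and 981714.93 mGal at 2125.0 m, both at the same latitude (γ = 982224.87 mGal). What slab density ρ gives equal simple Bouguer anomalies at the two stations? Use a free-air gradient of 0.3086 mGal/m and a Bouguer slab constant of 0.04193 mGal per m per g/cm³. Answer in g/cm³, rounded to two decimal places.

2.08

Δg_obs = 981714.93 − 982041.95 = -327.02 mGal over Δh = 2125.0 − 646.6 = 1478.4 m
Equal Bouguer anomalies ⇒ Δg_obs + (0.3086 − 0.04193ρ)·Δh = 0
0.3086 − 0.04193ρ = −Δg_obs/Δh = 0.22120
ρ = (0.3086 − 0.22120) / 0.04193 = 2.08 g/cm³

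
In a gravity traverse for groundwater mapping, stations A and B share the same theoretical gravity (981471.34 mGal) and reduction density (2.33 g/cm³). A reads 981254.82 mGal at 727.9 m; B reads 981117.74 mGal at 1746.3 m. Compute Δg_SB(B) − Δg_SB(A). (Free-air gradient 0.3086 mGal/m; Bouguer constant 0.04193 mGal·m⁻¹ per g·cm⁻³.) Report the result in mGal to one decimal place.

Δg_SB(A) = 981254.82 − 981471.34 + 0.3086×727.9 − 0.04193×2.33×727.9 = -63.00 mGal
Δg_SB(B) = 981117.74 − 981471.34 + 0.3086×1746.3 − 0.04193×2.33×1746.3 = 14.70 mGal
Difference = 14.70 − (-63.00) = 77.70 mGal

77.7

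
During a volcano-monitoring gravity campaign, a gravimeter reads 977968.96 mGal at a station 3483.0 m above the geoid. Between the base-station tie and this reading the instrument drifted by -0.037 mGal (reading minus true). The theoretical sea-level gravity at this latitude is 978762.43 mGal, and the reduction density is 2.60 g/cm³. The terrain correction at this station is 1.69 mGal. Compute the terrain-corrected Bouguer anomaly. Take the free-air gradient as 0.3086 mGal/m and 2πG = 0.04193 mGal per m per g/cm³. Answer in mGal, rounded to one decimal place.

Drift-corrected reading = 977968.96 − (-0.037) = 977968.997 mGal
Free-air correction = 0.3086 × 3483.0 = 1074.85 mGal
Free-air anomaly = 977968.997 − 978762.43 + (1074.85) = 281.417 mGal
Bouguer slab correction = 0.04193 × 2.60 × 3483.0 = 379.71 mGal
Simple Bouguer anomaly = 281.417 − (379.71) = -98.293 mGal
Complete Bouguer anomaly = -98.293 + 1.69 = -96.603 mGal

-96.6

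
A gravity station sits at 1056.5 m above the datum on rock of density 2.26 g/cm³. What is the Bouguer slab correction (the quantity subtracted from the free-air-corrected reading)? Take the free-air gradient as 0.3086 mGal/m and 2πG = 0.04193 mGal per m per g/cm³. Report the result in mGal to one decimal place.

Bouguer slab correction = 0.04193 × 2.26 × 1056.5 = 100.1 mGal

100.1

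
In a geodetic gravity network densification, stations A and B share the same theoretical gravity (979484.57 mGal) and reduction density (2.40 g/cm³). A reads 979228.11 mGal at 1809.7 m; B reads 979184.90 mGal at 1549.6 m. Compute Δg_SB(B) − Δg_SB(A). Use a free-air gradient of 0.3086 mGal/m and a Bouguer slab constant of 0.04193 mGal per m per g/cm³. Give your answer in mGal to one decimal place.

-97.3

Δg_SB(A) = 979228.11 − 979484.57 + 0.3086×1809.7 − 0.04193×2.40×1809.7 = 119.90 mGal
Δg_SB(B) = 979184.90 − 979484.57 + 0.3086×1549.6 − 0.04193×2.40×1549.6 = 22.60 mGal
Difference = 22.60 − (119.90) = -97.30 mGal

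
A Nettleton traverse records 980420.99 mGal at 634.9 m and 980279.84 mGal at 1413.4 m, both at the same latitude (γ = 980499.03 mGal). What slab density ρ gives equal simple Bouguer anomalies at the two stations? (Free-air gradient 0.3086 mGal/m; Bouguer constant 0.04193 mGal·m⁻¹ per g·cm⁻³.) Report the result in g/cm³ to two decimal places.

3.04

Δg_obs = 980279.84 − 980420.99 = -141.15 mGal over Δh = 1413.4 − 634.9 = 778.5 m
Equal Bouguer anomalies ⇒ Δg_obs + (0.3086 − 0.04193ρ)·Δh = 0
0.3086 − 0.04193ρ = −Δg_obs/Δh = 0.18131
ρ = (0.3086 − 0.18131) / 0.04193 = 3.04 g/cm³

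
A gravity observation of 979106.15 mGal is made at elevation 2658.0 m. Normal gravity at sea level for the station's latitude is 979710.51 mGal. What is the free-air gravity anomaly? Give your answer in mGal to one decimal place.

215.9

Free-air correction = 0.3086 × 2658.0 = 820.26 mGal
Free-air anomaly = 979106.15 − 979710.51 + (820.26) = 215.90 mGal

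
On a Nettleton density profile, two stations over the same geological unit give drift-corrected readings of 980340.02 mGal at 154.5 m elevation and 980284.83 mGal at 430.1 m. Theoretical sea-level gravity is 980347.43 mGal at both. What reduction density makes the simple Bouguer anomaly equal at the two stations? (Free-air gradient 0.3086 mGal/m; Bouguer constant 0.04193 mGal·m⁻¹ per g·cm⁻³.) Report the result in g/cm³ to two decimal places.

2.58

Δg_obs = 980284.83 − 980340.02 = -55.19 mGal over Δh = 430.1 − 154.5 = 275.6 m
Equal Bouguer anomalies ⇒ Δg_obs + (0.3086 − 0.04193ρ)·Δh = 0
0.3086 − 0.04193ρ = −Δg_obs/Δh = 0.20025
ρ = (0.3086 − 0.20025) / 0.04193 = 2.58 g/cm³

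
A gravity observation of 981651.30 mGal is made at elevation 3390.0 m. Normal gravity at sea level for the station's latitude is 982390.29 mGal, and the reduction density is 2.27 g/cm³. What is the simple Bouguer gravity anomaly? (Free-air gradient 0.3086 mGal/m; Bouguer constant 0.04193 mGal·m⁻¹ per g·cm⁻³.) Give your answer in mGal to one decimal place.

-15.5

Free-air correction = 0.3086 × 3390.0 = 1046.15 mGal
Free-air anomaly = 981651.30 − 982390.29 + (1046.15) = 307.16 mGal
Bouguer slab correction = 0.04193 × 2.27 × 3390.0 = 322.66 mGal
Simple Bouguer anomaly = 307.16 − (322.66) = -15.50 mGal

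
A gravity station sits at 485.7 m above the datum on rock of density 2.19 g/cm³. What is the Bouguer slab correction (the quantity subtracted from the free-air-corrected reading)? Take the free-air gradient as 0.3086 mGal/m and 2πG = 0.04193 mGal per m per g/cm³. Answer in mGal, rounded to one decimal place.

Bouguer slab correction = 0.04193 × 2.19 × 485.7 = 44.6 mGal

44.6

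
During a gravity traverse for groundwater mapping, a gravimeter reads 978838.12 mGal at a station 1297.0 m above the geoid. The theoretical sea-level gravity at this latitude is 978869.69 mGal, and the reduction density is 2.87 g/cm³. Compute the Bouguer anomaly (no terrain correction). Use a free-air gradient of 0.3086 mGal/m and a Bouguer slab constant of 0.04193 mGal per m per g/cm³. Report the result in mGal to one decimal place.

Free-air correction = 0.3086 × 1297.0 = 400.25 mGal
Free-air anomaly = 978838.12 − 978869.69 + (400.25) = 368.68 mGal
Bouguer slab correction = 0.04193 × 2.87 × 1297.0 = 156.08 mGal
Simple Bouguer anomaly = 368.68 − (156.08) = 212.60 mGal

212.6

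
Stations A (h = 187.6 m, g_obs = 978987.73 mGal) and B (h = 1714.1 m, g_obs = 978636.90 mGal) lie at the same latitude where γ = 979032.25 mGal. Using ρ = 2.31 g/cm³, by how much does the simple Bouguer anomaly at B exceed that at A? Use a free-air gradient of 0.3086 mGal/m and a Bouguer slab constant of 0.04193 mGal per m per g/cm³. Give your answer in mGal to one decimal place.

Δg_SB(A) = 978987.73 − 979032.25 + 0.3086×187.6 − 0.04193×2.31×187.6 = -4.80 mGal
Δg_SB(B) = 978636.90 − 979032.25 + 0.3086×1714.1 − 0.04193×2.31×1714.1 = -32.40 mGal
Difference = -32.40 − (-4.80) = -27.60 mGal

-27.6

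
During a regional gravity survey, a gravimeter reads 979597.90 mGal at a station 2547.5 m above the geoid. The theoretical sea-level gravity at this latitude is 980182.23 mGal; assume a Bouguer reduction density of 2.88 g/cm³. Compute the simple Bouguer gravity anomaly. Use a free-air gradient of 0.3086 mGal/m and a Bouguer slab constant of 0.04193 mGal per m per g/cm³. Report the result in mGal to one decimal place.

-105.8

Free-air correction = 0.3086 × 2547.5 = 786.16 mGal
Free-air anomaly = 979597.90 − 980182.23 + (786.16) = 201.83 mGal
Bouguer slab correction = 0.04193 × 2.88 × 2547.5 = 307.63 mGal
Simple Bouguer anomaly = 201.83 − (307.63) = -105.80 mGal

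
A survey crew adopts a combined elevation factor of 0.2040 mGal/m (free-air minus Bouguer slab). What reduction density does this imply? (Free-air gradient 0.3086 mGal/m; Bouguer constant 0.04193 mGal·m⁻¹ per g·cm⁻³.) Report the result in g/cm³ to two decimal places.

2.49

0.2040 = 0.3086 − 0.04193 × ρ
ρ = (0.3086 − 0.2040) / 0.04193 = 2.49 g/cm³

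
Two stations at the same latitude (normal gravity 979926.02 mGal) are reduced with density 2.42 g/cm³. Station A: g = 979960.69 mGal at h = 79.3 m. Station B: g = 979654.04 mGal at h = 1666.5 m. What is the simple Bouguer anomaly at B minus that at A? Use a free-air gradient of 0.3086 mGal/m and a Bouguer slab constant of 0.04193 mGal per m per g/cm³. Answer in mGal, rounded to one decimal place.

Δg_SB(A) = 979960.69 − 979926.02 + 0.3086×79.3 − 0.04193×2.42×79.3 = 51.10 mGal
Δg_SB(B) = 979654.04 − 979926.02 + 0.3086×1666.5 − 0.04193×2.42×1666.5 = 73.20 mGal
Difference = 73.20 − (51.10) = 22.10 mGal

22.1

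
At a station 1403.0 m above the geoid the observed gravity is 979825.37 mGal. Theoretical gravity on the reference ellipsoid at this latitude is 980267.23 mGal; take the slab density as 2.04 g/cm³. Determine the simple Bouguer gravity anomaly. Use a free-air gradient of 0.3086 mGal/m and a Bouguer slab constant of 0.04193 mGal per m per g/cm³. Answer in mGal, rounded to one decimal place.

Free-air correction = 0.3086 × 1403.0 = 432.97 mGal
Free-air anomaly = 979825.37 − 980267.23 + (432.97) = -8.89 mGal
Bouguer slab correction = 0.04193 × 2.04 × 1403.0 = 120.01 mGal
Simple Bouguer anomaly = -8.89 − (120.01) = -128.90 mGal

-128.9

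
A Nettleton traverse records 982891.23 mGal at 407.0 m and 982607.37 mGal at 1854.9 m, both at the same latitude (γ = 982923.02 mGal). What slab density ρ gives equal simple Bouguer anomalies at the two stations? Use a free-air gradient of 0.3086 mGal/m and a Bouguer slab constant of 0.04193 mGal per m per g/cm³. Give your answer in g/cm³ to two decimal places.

2.68

Δg_obs = 982607.37 − 982891.23 = -283.86 mGal over Δh = 1854.9 − 407.0 = 1447.9 m
Equal Bouguer anomalies ⇒ Δg_obs + (0.3086 − 0.04193ρ)·Δh = 0
0.3086 − 0.04193ρ = −Δg_obs/Δh = 0.19605
ρ = (0.3086 − 0.19605) / 0.04193 = 2.68 g/cm³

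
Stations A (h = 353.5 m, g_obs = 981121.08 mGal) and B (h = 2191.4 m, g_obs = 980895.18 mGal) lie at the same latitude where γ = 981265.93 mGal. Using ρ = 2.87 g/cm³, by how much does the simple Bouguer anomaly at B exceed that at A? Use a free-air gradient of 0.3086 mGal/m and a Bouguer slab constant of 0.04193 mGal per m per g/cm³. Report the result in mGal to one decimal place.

Δg_SB(A) = 981121.08 − 981265.93 + 0.3086×353.5 − 0.04193×2.87×353.5 = -78.30 mGal
Δg_SB(B) = 980895.18 − 981265.93 + 0.3086×2191.4 − 0.04193×2.87×2191.4 = 41.80 mGal
Difference = 41.80 − (-78.30) = 120.10 mGal

120.1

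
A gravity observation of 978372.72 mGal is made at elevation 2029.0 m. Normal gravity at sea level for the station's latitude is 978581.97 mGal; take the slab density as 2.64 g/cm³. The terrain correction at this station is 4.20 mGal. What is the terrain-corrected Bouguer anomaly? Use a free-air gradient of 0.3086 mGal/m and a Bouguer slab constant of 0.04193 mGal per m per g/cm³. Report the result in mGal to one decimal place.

196.5

Free-air correction = 0.3086 × 2029.0 = 626.15 mGal
Free-air anomaly = 978372.72 − 978581.97 + (626.15) = 416.90 mGal
Bouguer slab correction = 0.04193 × 2.64 × 2029.0 = 224.60 mGal
Simple Bouguer anomaly = 416.90 − (224.60) = 192.30 mGal
Complete Bouguer anomaly = 192.30 + 4.20 = 196.50 mGal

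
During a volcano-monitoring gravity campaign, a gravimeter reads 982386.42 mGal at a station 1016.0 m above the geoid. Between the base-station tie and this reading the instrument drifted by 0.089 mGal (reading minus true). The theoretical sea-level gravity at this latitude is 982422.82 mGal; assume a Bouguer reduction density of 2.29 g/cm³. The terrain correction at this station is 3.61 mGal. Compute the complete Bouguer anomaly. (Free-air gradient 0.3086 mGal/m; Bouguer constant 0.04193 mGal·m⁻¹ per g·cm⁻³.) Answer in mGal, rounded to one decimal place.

183.1

Drift-corrected reading = 982386.42 − (0.089) = 982386.331 mGal
Free-air correction = 0.3086 × 1016.0 = 313.54 mGal
Free-air anomaly = 982386.331 − 982422.82 + (313.54) = 277.051 mGal
Bouguer slab correction = 0.04193 × 2.29 × 1016.0 = 97.56 mGal
Simple Bouguer anomaly = 277.051 − (97.56) = 179.491 mGal
Complete Bouguer anomaly = 179.491 + 3.61 = 183.101 mGal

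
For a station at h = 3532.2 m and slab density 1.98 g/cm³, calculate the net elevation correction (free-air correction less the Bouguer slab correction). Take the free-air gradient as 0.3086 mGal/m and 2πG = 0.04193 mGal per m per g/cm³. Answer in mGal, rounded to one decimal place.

796.8

Combined gradient = 0.3086 − 0.04193 × 1.98 = 0.2255786 mGal/m
Combined elevation correction = 0.2255786 × 3532.2 = 796.8 mGal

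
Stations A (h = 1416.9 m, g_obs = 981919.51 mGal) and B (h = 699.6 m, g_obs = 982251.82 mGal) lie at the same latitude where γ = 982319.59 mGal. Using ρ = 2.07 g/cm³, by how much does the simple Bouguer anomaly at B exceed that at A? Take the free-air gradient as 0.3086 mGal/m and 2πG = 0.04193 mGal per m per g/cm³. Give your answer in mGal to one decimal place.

173.2

Δg_SB(A) = 981919.51 − 982319.59 + 0.3086×1416.9 − 0.04193×2.07×1416.9 = -85.80 mGal
Δg_SB(B) = 982251.82 − 982319.59 + 0.3086×699.6 − 0.04193×2.07×699.6 = 87.40 mGal
Difference = 87.40 − (-85.80) = 173.20 mGal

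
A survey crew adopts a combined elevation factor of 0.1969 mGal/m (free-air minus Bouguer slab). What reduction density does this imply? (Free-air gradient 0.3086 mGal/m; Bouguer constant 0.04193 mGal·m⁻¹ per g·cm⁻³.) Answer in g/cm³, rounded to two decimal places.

2.66

0.1969 = 0.3086 − 0.04193 × ρ
ρ = (0.3086 − 0.1969) / 0.04193 = 2.66 g/cm³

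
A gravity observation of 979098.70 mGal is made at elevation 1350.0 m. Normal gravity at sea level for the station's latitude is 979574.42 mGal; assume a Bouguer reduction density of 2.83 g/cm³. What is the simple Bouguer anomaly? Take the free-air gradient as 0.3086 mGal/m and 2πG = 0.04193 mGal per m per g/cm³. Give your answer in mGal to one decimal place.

Free-air correction = 0.3086 × 1350.0 = 416.61 mGal
Free-air anomaly = 979098.70 − 979574.42 + (416.61) = -59.11 mGal
Bouguer slab correction = 0.04193 × 2.83 × 1350.0 = 160.19 mGal
Simple Bouguer anomaly = -59.11 − (160.19) = -219.30 mGal

-219.3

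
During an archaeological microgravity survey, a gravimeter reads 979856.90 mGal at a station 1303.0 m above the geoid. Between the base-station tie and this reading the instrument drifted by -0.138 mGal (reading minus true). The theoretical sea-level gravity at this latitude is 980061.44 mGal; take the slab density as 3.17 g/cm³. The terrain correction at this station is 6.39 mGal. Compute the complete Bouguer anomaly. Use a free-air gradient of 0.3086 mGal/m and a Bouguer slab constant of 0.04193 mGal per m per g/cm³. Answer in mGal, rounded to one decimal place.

30.9

Drift-corrected reading = 979856.90 − (-0.138) = 979857.038 mGal
Free-air correction = 0.3086 × 1303.0 = 402.11 mGal
Free-air anomaly = 979857.038 − 980061.44 + (402.11) = 197.708 mGal
Bouguer slab correction = 0.04193 × 3.17 × 1303.0 = 173.19 mGal
Simple Bouguer anomaly = 197.708 − (173.19) = 24.518 mGal
Complete Bouguer anomaly = 24.518 + 6.39 = 30.908 mGal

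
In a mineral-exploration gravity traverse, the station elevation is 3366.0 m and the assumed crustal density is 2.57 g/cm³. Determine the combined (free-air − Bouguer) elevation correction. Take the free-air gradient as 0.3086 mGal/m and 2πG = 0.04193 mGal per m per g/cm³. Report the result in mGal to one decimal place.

676.0

Combined gradient = 0.3086 − 0.04193 × 2.57 = 0.2008399 mGal/m
Combined elevation correction = 0.2008399 × 3366.0 = 676.0 mGal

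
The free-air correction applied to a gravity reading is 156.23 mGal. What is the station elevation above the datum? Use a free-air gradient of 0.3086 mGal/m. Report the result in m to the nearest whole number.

h = 156.23 / 0.3086 = 506.25 m

506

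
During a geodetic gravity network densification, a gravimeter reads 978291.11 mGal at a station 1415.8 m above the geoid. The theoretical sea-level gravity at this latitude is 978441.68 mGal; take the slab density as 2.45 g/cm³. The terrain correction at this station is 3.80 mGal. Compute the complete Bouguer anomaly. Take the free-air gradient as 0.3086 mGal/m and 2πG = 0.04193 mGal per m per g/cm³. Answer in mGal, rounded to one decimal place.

Free-air correction = 0.3086 × 1415.8 = 436.92 mGal
Free-air anomaly = 978291.11 − 978441.68 + (436.92) = 286.35 mGal
Bouguer slab correction = 0.04193 × 2.45 × 1415.8 = 145.44 mGal
Simple Bouguer anomaly = 286.35 − (145.44) = 140.91 mGal
Complete Bouguer anomaly = 140.91 + 3.80 = 144.71 mGal

144.7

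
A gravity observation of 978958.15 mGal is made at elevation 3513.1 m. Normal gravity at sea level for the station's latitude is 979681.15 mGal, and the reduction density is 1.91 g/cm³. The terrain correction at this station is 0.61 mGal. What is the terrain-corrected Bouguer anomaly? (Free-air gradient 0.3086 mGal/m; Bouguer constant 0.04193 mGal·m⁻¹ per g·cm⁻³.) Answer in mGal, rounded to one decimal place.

80.4

Free-air correction = 0.3086 × 3513.1 = 1084.14 mGal
Free-air anomaly = 978958.15 − 979681.15 + (1084.14) = 361.14 mGal
Bouguer slab correction = 0.04193 × 1.91 × 3513.1 = 281.35 mGal
Simple Bouguer anomaly = 361.14 − (281.35) = 79.79 mGal
Complete Bouguer anomaly = 79.79 + 0.61 = 80.40 mGal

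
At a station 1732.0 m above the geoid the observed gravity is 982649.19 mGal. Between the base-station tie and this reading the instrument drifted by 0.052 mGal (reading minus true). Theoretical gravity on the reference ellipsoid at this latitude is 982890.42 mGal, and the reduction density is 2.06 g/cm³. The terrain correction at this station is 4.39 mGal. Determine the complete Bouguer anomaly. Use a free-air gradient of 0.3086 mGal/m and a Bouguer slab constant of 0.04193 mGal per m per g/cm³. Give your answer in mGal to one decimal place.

Drift-corrected reading = 982649.19 − (0.052) = 982649.138 mGal
Free-air correction = 0.3086 × 1732.0 = 534.50 mGal
Free-air anomaly = 982649.138 − 982890.42 + (534.50) = 293.218 mGal
Bouguer slab correction = 0.04193 × 2.06 × 1732.0 = 149.60 mGal
Simple Bouguer anomaly = 293.218 − (149.60) = 143.618 mGal
Complete Bouguer anomaly = 143.618 + 4.39 = 148.008 mGal

148.0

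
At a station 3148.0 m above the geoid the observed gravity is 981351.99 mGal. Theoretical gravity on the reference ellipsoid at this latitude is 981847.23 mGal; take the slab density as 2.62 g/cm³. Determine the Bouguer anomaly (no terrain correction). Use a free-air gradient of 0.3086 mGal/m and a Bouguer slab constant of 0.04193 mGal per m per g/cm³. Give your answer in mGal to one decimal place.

130.4

Free-air correction = 0.3086 × 3148.0 = 971.47 mGal
Free-air anomaly = 981351.99 − 981847.23 + (971.47) = 476.23 mGal
Bouguer slab correction = 0.04193 × 2.62 × 3148.0 = 345.83 mGal
Simple Bouguer anomaly = 476.23 − (345.83) = 130.40 mGal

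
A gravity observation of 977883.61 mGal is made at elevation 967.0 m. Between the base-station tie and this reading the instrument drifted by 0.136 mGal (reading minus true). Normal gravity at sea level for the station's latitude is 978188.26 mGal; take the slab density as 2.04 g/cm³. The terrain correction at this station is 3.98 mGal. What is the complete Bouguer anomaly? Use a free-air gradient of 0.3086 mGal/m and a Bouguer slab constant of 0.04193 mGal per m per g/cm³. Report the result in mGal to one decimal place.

-85.1

Drift-corrected reading = 977883.61 − (0.136) = 977883.474 mGal
Free-air correction = 0.3086 × 967.0 = 298.42 mGal
Free-air anomaly = 977883.474 − 978188.26 + (298.42) = -6.366 mGal
Bouguer slab correction = 0.04193 × 2.04 × 967.0 = 82.71 mGal
Simple Bouguer anomaly = -6.366 − (82.71) = -89.076 mGal
Complete Bouguer anomaly = -89.076 + 3.98 = -85.096 mGal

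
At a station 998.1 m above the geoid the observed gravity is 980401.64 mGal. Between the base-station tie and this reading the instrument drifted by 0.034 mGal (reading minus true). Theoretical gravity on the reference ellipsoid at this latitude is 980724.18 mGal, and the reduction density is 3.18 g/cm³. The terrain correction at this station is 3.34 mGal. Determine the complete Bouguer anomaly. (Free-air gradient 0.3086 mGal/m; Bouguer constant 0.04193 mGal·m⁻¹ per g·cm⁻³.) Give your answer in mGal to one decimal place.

Drift-corrected reading = 980401.64 − (0.034) = 980401.606 mGal
Free-air correction = 0.3086 × 998.1 = 308.01 mGal
Free-air anomaly = 980401.606 − 980724.18 + (308.01) = -14.564 mGal
Bouguer slab correction = 0.04193 × 3.18 × 998.1 = 133.08 mGal
Simple Bouguer anomaly = -14.564 − (133.08) = -147.644 mGal
Complete Bouguer anomaly = -147.644 + 3.34 = -144.304 mGal

-144.3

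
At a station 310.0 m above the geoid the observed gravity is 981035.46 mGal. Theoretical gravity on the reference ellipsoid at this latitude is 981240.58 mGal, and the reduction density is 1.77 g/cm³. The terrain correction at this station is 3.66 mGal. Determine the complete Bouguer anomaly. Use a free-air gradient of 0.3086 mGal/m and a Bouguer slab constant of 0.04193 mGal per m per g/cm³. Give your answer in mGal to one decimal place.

-128.8

Free-air correction = 0.3086 × 310.0 = 95.67 mGal
Free-air anomaly = 981035.46 − 981240.58 + (95.67) = -109.45 mGal
Bouguer slab correction = 0.04193 × 1.77 × 310.0 = 23.01 mGal
Simple Bouguer anomaly = -109.45 − (23.01) = -132.46 mGal
Complete Bouguer anomaly = -132.46 + 3.66 = -128.80 mGal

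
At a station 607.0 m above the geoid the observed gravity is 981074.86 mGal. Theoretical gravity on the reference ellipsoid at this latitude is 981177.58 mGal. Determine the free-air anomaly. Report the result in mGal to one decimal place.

84.6

Free-air correction = 0.3086 × 607.0 = 187.32 mGal
Free-air anomaly = 981074.86 − 981177.58 + (187.32) = 84.60 mGal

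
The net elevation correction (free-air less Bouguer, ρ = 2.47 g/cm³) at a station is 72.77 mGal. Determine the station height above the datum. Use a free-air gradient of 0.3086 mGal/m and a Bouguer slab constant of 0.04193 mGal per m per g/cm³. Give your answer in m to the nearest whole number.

Combined gradient = 0.3086 − 0.04193 × 2.47 = 0.2050329 mGal/m
h = 72.77 / 0.2050329 = 354.92 m

355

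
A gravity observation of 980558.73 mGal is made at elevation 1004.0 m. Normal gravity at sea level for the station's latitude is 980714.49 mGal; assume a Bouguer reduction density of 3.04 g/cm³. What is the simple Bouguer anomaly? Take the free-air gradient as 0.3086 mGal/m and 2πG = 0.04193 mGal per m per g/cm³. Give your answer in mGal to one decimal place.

Free-air correction = 0.3086 × 1004.0 = 309.83 mGal
Free-air anomaly = 980558.73 − 980714.49 + (309.83) = 154.07 mGal
Bouguer slab correction = 0.04193 × 3.04 × 1004.0 = 127.98 mGal
Simple Bouguer anomaly = 154.07 − (127.98) = 26.09 mGal

26.1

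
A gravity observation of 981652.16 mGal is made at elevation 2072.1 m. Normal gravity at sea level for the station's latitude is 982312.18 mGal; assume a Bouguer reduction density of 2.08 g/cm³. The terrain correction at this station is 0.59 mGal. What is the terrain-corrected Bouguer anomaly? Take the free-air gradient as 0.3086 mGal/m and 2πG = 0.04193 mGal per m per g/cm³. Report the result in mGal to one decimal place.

-200.7

Free-air correction = 0.3086 × 2072.1 = 639.45 mGal
Free-air anomaly = 981652.16 − 982312.18 + (639.45) = -20.57 mGal
Bouguer slab correction = 0.04193 × 2.08 × 2072.1 = 180.72 mGal
Simple Bouguer anomaly = -20.57 − (180.72) = -201.29 mGal
Complete Bouguer anomaly = -201.29 + 0.59 = -200.70 mGal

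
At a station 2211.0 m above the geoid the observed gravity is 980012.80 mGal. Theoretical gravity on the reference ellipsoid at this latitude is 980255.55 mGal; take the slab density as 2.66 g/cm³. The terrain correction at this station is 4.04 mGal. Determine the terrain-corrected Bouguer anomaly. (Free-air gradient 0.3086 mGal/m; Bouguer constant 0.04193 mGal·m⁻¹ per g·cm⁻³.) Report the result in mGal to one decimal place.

197.0

Free-air correction = 0.3086 × 2211.0 = 682.31 mGal
Free-air anomaly = 980012.80 − 980255.55 + (682.31) = 439.56 mGal
Bouguer slab correction = 0.04193 × 2.66 × 2211.0 = 246.60 mGal
Simple Bouguer anomaly = 439.56 − (246.60) = 192.96 mGal
Complete Bouguer anomaly = 192.96 + 4.04 = 197.00 mGal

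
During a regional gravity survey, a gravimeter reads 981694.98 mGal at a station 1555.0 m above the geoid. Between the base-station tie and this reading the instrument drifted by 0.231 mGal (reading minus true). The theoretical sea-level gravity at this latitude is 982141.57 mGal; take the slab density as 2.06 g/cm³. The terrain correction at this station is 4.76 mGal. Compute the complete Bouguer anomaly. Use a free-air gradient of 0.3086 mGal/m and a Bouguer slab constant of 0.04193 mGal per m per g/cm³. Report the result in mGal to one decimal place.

Drift-corrected reading = 981694.98 − (0.231) = 981694.749 mGal
Free-air correction = 0.3086 × 1555.0 = 479.87 mGal
Free-air anomaly = 981694.749 − 982141.57 + (479.87) = 33.049 mGal
Bouguer slab correction = 0.04193 × 2.06 × 1555.0 = 134.31 mGal
Simple Bouguer anomaly = 33.049 − (134.31) = -101.261 mGal
Complete Bouguer anomaly = -101.261 + 4.76 = -96.501 mGal

-96.5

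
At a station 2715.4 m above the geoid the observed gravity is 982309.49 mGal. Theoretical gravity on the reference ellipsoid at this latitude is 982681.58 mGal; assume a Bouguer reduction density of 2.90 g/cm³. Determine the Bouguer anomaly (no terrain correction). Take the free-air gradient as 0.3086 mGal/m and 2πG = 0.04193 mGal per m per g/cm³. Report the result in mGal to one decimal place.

Free-air correction = 0.3086 × 2715.4 = 837.97 mGal
Free-air anomaly = 982309.49 − 982681.58 + (837.97) = 465.88 mGal
Bouguer slab correction = 0.04193 × 2.90 × 2715.4 = 330.18 mGal
Simple Bouguer anomaly = 465.88 − (330.18) = 135.70 mGal

135.7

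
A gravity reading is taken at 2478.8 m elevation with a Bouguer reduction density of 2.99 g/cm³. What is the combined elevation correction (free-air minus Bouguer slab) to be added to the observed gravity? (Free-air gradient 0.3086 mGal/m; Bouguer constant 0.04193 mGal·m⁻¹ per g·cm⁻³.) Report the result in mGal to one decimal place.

454.2

Combined gradient = 0.3086 − 0.04193 × 2.99 = 0.1832293 mGal/m
Combined elevation correction = 0.1832293 × 2478.8 = 454.2 mGal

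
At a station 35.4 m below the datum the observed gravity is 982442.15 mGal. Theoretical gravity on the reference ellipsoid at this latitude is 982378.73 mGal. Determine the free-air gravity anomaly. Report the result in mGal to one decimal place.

Free-air correction = 0.3086 × -35.4 = -10.92 mGal
Free-air anomaly = 982442.15 − 982378.73 + (-10.92) = 52.50 mGal

52.5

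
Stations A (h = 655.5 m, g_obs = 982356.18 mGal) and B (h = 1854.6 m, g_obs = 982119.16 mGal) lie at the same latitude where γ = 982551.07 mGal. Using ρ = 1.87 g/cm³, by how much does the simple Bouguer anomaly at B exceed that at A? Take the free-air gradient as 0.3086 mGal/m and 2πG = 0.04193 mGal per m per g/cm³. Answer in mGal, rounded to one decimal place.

39.0

Δg_SB(A) = 982356.18 − 982551.07 + 0.3086×655.5 − 0.04193×1.87×655.5 = -44.00 mGal
Δg_SB(B) = 982119.16 − 982551.07 + 0.3086×1854.6 − 0.04193×1.87×1854.6 = -5.00 mGal
Difference = -5.00 − (-44.00) = 39.00 mGal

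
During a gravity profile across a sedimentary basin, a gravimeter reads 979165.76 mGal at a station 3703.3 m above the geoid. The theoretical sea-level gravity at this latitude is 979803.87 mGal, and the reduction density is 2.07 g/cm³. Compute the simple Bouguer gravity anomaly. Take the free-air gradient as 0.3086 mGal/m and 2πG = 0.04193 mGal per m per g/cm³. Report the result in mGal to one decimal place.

183.3

Free-air correction = 0.3086 × 3703.3 = 1142.84 mGal
Free-air anomaly = 979165.76 − 979803.87 + (1142.84) = 504.73 mGal
Bouguer slab correction = 0.04193 × 2.07 × 3703.3 = 321.43 mGal
Simple Bouguer anomaly = 504.73 − (321.43) = 183.30 mGal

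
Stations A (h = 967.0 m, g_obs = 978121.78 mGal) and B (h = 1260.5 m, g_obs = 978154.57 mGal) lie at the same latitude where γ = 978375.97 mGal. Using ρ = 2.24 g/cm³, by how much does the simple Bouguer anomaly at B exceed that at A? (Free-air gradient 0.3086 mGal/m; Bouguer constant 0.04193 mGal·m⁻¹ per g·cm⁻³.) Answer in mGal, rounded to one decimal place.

95.8

Δg_SB(A) = 978121.78 − 978375.97 + 0.3086×967.0 − 0.04193×2.24×967.0 = -46.60 mGal
Δg_SB(B) = 978154.57 − 978375.97 + 0.3086×1260.5 − 0.04193×2.24×1260.5 = 49.20 mGal
Difference = 49.20 − (-46.60) = 95.80 mGal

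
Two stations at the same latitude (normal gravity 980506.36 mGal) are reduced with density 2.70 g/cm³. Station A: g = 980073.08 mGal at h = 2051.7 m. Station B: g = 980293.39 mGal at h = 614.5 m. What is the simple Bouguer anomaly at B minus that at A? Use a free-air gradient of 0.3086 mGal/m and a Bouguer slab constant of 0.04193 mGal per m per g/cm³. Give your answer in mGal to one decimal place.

-60.5

Δg_SB(A) = 980073.08 − 980506.36 + 0.3086×2051.7 − 0.04193×2.70×2051.7 = -32.40 mGal
Δg_SB(B) = 980293.39 − 980506.36 + 0.3086×614.5 − 0.04193×2.70×614.5 = -92.90 mGal
Difference = -92.90 − (-32.40) = -60.50 mGal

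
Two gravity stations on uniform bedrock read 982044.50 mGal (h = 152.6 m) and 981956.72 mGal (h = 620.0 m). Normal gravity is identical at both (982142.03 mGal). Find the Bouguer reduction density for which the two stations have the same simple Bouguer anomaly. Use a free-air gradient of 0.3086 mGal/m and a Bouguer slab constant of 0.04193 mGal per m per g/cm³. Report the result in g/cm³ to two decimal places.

Δg_obs = 981956.72 − 982044.50 = -87.78 mGal over Δh = 620.0 − 152.6 = 467.4 m
Equal Bouguer anomalies ⇒ Δg_obs + (0.3086 − 0.04193ρ)·Δh = 0
0.3086 − 0.04193ρ = −Δg_obs/Δh = 0.18780
ρ = (0.3086 − 0.18780) / 0.04193 = 2.88 g/cm³

2.88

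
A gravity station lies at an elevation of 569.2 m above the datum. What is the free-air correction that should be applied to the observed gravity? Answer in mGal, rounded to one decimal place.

175.7

Free-air correction = 0.3086 × 569.2 = 175.7 mGal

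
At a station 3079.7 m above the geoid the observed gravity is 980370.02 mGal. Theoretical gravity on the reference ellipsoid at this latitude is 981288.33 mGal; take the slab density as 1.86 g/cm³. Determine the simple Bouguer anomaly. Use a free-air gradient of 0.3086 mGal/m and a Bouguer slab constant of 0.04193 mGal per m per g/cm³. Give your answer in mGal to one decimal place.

Free-air correction = 0.3086 × 3079.7 = 950.40 mGal
Free-air anomaly = 980370.02 − 981288.33 + (950.40) = 32.09 mGal
Bouguer slab correction = 0.04193 × 1.86 × 3079.7 = 240.19 mGal
Simple Bouguer anomaly = 32.09 − (240.19) = -208.10 mGal

-208.1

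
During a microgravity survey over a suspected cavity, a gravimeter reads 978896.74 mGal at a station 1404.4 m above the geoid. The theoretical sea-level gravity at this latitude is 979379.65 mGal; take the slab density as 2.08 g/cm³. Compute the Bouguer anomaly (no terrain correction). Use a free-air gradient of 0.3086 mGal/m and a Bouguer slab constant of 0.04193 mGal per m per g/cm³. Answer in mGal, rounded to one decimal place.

-172.0

Free-air correction = 0.3086 × 1404.4 = 433.40 mGal
Free-air anomaly = 978896.74 − 979379.65 + (433.40) = -49.51 mGal
Bouguer slab correction = 0.04193 × 2.08 × 1404.4 = 122.48 mGal
Simple Bouguer anomaly = -49.51 − (122.48) = -171.99 mGal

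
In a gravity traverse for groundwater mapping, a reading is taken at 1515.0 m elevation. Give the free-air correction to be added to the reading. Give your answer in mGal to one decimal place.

467.5

Free-air correction = 0.3086 × 1515.0 = 467.5 mGal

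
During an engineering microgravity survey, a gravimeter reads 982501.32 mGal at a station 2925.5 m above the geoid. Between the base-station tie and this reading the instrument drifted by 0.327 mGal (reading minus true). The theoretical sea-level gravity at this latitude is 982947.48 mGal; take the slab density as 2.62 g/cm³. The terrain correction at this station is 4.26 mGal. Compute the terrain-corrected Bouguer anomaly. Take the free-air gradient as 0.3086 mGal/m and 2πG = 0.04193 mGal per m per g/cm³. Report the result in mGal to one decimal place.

139.2

Drift-corrected reading = 982501.32 − (0.327) = 982500.993 mGal
Free-air correction = 0.3086 × 2925.5 = 902.81 mGal
Free-air anomaly = 982500.993 − 982947.48 + (902.81) = 456.323 mGal
Bouguer slab correction = 0.04193 × 2.62 × 2925.5 = 321.39 mGal
Simple Bouguer anomaly = 456.323 − (321.39) = 134.933 mGal
Complete Bouguer anomaly = 134.933 + 4.26 = 139.193 mGal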